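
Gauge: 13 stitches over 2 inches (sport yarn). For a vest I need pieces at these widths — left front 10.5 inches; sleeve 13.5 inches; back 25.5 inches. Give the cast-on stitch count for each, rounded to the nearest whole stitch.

Rate = 13/2 = 6.5 sts per in.
left front: 10.5 × 6.5 = 68.25 → 68.
sleeve: 13.5 × 6.5 = 87.75 → 88.
back: 25.5 × 6.5 = 165.75 → 166.

left front 68; sleeve 88; back 166.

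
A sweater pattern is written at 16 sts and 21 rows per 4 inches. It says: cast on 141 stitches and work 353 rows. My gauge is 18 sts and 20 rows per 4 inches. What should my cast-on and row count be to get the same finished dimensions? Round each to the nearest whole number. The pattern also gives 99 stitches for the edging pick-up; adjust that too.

Cast on 159 stitches; work 336 rows; edging pick-up 111 stitches.

Stitches: 141 × 18/16 = 158.62 → 159.
Rows: 353 × 20/21 = 336.19 → 336.
edging pick-up: 99 × 18/16 = 111.38 → 111.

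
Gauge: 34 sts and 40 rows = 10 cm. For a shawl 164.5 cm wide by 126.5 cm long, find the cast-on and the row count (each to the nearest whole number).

Stitch gauge = 34/10 = 3.4 sts/cm; 164.5 × 3.4 = 559.30 → 559 sts.
Row gauge = 40/10 = 4 rows/cm; 126.5 × 4 = 506.00 → 506 rows.

Cast on 559 stitches and work 506 rows.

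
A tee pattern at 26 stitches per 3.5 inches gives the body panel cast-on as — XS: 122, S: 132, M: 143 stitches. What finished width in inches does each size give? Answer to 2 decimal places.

26/3.5 = 7.429 sts per in.
XS: 122 / 7.429 = 16.423 → 16.42 in.
S: 132 / 7.429 = 17.769 → 17.77 in.
M: 143 / 7.429 = 19.250 → 19.25 in.

XS 16.42 inches; S 17.77 inches; M 19.25 inches.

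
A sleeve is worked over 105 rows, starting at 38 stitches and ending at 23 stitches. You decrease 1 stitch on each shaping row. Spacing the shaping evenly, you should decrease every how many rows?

Stitches to remove: |23 − 38| = 15.
Shaping rows needed: 15 / 1 = 15.
105 rows / 15 = every 7 rows.

Decrease every 7th row.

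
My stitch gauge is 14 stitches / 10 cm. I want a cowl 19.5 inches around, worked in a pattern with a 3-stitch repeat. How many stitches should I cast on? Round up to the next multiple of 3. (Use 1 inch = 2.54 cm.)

Cast on 72 stitches.

19.5 in = 19.5 × 2.54 = 49.53 cm.
14 / 10 = 1.4 sts/cm.
49.53 × 1.4 = 69.34 sts.
→ 72.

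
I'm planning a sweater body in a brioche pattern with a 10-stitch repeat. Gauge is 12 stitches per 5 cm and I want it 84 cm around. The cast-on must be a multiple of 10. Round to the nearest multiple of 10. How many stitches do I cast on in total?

12 / 5 = 2.4 sts per cm.
84 × 2.4 = 201.60 sts.
Nearest multiple of 10: 200.

Cast on 200 stitches.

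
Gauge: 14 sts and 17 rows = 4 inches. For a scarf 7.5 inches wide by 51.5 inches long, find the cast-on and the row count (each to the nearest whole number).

Stitch gauge = 14/4 = 3.5 sts/in; 7.5 × 3.5 = 26.25 → 26 sts.
Row gauge = 17/4 = 4.25 rows/in; 51.5 × 4.25 = 218.88 → 219 rows.

Cast on 26 stitches and work 219 rows.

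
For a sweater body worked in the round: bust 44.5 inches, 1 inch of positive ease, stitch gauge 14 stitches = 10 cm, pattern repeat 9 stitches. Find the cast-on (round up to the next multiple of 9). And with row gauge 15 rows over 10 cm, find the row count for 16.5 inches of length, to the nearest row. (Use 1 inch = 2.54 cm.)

Finished = 44.5 + 1 = 45.5 inches.
45.5 inches × 2.54 = 115.57 cm.
14/10 = 1.4 sts per cm; 115.57 × 1.4 = 161.80 sts.
Next multiple of 9 → 162.
16.5 inches = 41.91 cm; × 1.5 = 62.87 → 63 rows.

Cast on 162 stitches; work 63 rows.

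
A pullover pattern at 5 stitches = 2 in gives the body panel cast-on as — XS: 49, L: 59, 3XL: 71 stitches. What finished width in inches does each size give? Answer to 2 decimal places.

XS 19.60 inches; L 23.60 inches; 3XL 28.40 inches.

5/2 = 2.5 sts per in.
XS: 49 / 2.5 = 19.600 → 19.60 in.
L: 59 / 2.5 = 23.600 → 23.60 in.
3XL: 71 / 2.5 = 28.400 → 28.40 in.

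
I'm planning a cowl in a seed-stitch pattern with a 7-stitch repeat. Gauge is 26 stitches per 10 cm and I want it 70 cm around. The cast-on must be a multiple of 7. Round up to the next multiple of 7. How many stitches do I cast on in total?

Cast on 182 stitches.

26 / 10 = 2.6 sts per cm.
70 × 2.6 = 182.00 sts.
Next multiple of 7: 182.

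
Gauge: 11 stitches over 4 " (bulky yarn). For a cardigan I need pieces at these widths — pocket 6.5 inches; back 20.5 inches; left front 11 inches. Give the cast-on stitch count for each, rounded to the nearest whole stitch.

pocket 18; back 56; left front 30.

Rate = 11/4 = 2.75 sts per in.
pocket: 6.5 × 2.75 = 17.88 → 18.
back: 20.5 × 2.75 = 56.38 → 56.
left front: 11 × 2.75 = 30.25 → 30.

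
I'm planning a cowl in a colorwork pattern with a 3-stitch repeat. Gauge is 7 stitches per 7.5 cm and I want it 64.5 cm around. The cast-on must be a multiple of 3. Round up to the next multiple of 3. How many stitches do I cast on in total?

7 / 7.5 = 0.933 sts per cm.
64.5 × 0.933 = 60.20 sts.
Next multiple of 3: 63.

63 stitches.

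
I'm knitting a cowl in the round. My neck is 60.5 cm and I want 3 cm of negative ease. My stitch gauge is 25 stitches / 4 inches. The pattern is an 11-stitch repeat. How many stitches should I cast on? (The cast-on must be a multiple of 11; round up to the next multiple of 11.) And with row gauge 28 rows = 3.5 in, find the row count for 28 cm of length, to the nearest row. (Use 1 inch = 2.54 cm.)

Finished = 60.5 − 3 = 57.5 cm.
57.5 cm × 1/2.54 = 22.64 inches.
25/4 = 6.25 sts per in; 22.64 × 6.25 = 141.49 sts.
Next multiple of 11 → 143.
28 cm = 11.02 inches; × 8 = 88.19 → 88 rows.

Cast on 143 stitches; work 88 rows.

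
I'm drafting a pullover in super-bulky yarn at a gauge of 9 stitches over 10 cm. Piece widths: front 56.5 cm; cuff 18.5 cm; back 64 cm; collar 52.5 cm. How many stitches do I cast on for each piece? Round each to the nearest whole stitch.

front 51; cuff 17; back 58; collar 47.

Rate = 9/10 = 0.9 sts per cm.
front: 56.5 × 0.9 = 50.85 → 51.
cuff: 18.5 × 0.9 = 16.65 → 17.
back: 64 × 0.9 = 57.60 → 58.
collar: 52.5 × 0.9 = 47.25 → 47.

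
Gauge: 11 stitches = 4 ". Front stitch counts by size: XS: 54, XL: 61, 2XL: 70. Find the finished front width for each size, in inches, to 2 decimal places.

XS 19.64 inches; XL 22.18 inches; 2XL 25.45 inches.

11/4 = 2.75 sts per in.
XS: 54 / 2.75 = 19.636 → 19.64 in.
XL: 61 / 2.75 = 22.182 → 22.18 in.
2XL: 70 / 2.75 = 25.455 → 25.45 in.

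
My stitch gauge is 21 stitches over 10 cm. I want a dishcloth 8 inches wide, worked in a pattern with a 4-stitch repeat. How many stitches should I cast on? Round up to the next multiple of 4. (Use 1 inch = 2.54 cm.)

44 stitches.

8 in = 8 × 2.54 = 20.32 cm.
21 / 10 = 2.1 sts/cm.
20.32 × 2.1 = 42.67 sts.
→ 44.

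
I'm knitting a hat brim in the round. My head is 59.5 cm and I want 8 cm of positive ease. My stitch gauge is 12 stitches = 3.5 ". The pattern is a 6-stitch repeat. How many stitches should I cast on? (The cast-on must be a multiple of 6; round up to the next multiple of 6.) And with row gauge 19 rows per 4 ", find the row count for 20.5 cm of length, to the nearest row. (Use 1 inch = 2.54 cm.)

Finished = 59.5 + 8 = 67.5 cm.
67.5 cm × 1/2.54 = 26.57 inches.
12/3.5 = 3.429 sts per in; 26.57 × 3.429 = 91.11 sts.
Next multiple of 6 → 96.
20.5 cm = 8.07 inches; × 4.75 = 38.34 → 38 rows.

Cast on 96 stitches; work 38 rows.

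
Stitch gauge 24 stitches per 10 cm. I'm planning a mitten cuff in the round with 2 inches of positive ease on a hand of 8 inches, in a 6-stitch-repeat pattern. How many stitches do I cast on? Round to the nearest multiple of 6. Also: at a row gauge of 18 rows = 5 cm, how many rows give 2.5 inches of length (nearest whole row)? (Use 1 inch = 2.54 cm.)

Finished = 8 + 2 = 10 inches.
10 inches × 2.54 = 25.40 cm.
24/10 = 2.4 sts per cm; 25.40 × 2.4 = 60.96 sts.
Nearest multiple of 6 → 60.
2.5 inches = 6.35 cm; × 3.6 = 22.86 → 23 rows.

Cast on 60 stitches; work 23 rows.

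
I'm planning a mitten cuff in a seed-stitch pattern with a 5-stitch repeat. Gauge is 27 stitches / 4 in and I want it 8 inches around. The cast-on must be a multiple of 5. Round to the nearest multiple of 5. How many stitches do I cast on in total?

27 / 4 = 6.75 sts per inch.
8 × 6.75 = 54.00 sts.
Nearest multiple of 5: 55.

CO 55 sts.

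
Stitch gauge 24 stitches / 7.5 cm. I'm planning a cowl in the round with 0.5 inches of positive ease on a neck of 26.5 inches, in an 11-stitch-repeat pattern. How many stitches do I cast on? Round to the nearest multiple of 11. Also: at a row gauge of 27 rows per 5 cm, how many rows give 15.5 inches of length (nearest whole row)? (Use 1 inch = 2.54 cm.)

Finished = 26.5 + 0.5 = 27 inches.
27 inches × 2.54 = 68.58 cm.
24/7.5 = 3.2 sts per cm; 68.58 × 3.2 = 219.46 sts.
Nearest multiple of 11 → 220.
15.5 inches = 39.37 cm; × 5.4 = 212.60 → 213 rows.

Cast on 220 stitches; work 213 rows.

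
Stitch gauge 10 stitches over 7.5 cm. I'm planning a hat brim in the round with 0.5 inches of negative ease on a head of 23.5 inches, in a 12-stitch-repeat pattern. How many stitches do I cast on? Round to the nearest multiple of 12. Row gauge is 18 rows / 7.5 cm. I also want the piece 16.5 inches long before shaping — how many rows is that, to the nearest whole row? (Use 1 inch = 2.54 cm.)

Finished = 23.5 − 0.5 = 23 inches.
23 inches × 2.54 = 58.42 cm.
10/7.5 = 1.333 sts per cm; 58.42 × 1.333 = 77.89 sts.
Nearest multiple of 12 → 72.
16.5 inches = 41.91 cm; × 2.4 = 100.58 → 101 rows.

Cast on 72 stitches; work 101 rows.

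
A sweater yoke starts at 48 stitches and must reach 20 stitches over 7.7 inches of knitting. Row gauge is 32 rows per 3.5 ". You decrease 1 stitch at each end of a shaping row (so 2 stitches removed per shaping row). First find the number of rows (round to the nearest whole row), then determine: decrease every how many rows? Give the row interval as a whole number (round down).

Decrease every 5th row.

Rows = 7.7 × 9.143 = 70.4 → 70 rows.
Stitches to remove: 28 → 14 shaping rows (at 2 st each).
70 / 14 = 5.00 → every 5 rows.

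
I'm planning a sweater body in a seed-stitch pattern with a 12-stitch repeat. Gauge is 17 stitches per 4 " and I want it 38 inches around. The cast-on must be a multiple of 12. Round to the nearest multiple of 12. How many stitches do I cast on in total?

156 stitches.

17 / 4 = 4.25 sts per inch.
38 × 4.25 = 161.50 sts.
Nearest multiple of 12: 156.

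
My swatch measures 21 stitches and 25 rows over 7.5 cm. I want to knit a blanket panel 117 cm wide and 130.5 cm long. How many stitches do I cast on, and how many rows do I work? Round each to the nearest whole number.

Stitch gauge = 21/7.5 = 2.8 sts/cm; 117 × 2.8 = 327.60 → 328 sts.
Row gauge = 25/7.5 = 3.333 rows/cm; 130.5 × 3.333 = 435.00 → 435 rows.

Cast on 328 stitches and work 435 rows.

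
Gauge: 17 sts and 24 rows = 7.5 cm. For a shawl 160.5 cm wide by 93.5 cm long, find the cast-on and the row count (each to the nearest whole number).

Stitch gauge = 17/7.5 = 2.267 sts/cm; 160.5 × 2.267 = 363.80 → 364 sts.
Row gauge = 24/7.5 = 3.2 rows/cm; 93.5 × 3.2 = 299.20 → 299 rows.

Cast on 364 stitches and work 299 rows.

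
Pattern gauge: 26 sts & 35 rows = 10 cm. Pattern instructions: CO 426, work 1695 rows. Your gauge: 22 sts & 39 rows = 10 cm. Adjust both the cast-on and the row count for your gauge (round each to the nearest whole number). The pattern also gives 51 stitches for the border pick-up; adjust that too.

Cast on 360 stitches; work 1889 rows; border pick-up 43 stitches.

Stitches: 426 × 22/26 = 360.46 → 360.
Rows: 1695 × 39/35 = 1888.71 → 1889.
border pick-up: 51 × 22/26 = 43.15 → 43.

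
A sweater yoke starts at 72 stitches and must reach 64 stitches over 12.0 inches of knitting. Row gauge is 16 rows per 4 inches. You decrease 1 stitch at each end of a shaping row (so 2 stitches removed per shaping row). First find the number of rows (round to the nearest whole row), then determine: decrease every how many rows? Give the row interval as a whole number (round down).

Decrease every 12th row.

Rows = 12.0 × 4 = 48.0 → 48 rows.
Stitches to remove: 8 → 4 shaping rows (at 2 st each).
48 / 4 = 12.00 → every 12 rows.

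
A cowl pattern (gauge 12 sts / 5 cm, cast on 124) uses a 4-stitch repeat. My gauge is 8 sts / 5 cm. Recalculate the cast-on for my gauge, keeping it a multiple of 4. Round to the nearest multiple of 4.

124 × 8 / 12 = 82.67.
Nearest multiple of 4: 84.

Cast on 84 stitches.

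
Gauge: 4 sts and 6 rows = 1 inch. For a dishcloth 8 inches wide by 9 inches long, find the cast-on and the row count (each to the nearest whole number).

Cast on 32 stitches and work 54 rows.

Stitch gauge = 4/1 = 4 sts/in; 8 × 4 = 32.00 → 32 sts.
Row gauge = 6/1 = 6 rows/in; 9 × 6 = 54.00 → 54 rows.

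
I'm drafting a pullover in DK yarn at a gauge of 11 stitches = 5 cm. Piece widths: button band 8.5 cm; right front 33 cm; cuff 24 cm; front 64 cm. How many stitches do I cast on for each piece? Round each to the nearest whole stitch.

button band 19; right front 73; cuff 53; front 141.

Rate = 11/5 = 2.2 sts per cm.
button band: 8.5 × 2.2 = 18.70 → 19.
right front: 33 × 2.2 = 72.60 → 73.
cuff: 24 × 2.2 = 52.80 → 53.
front: 64 × 2.2 = 140.80 → 141.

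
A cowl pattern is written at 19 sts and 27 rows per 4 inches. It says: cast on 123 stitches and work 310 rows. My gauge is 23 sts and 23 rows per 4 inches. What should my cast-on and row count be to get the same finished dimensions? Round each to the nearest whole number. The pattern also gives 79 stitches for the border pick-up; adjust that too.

Cast on 149 stitches; work 264 rows; border pick-up 96 stitches.

Stitches: 123 × 23/19 = 148.89 → 149.
Rows: 310 × 23/27 = 264.07 → 264.
border pick-up: 79 × 23/19 = 95.63 → 96.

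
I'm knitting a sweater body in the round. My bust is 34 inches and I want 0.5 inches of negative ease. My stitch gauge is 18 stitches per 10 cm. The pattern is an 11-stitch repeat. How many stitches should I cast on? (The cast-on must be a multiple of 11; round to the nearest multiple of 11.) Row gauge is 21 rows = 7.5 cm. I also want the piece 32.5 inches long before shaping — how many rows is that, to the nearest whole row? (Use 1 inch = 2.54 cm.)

Finished = 34 − 0.5 = 33.5 inches.
33.5 inches × 2.54 = 85.09 cm.
18/10 = 1.8 sts per cm; 85.09 × 1.8 = 153.16 sts.
Nearest multiple of 11 → 154.
32.5 inches = 82.55 cm; × 2.8 = 231.14 → 231 rows.

Cast on 154 stitches; work 231 rows.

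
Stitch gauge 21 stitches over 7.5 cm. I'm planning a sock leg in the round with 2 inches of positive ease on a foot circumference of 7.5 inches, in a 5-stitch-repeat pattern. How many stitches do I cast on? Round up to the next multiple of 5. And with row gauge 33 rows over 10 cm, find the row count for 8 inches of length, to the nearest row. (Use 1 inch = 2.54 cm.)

Finished = 7.5 + 2 = 9.5 inches.
9.5 inches × 2.54 = 24.13 cm.
21/7.5 = 2.8 sts per cm; 24.13 × 2.8 = 67.56 sts.
Next multiple of 5 → 70.
8 inches = 20.32 cm; × 3.3 = 67.06 → 67 rows.

Cast on 70 stitches; work 67 rows.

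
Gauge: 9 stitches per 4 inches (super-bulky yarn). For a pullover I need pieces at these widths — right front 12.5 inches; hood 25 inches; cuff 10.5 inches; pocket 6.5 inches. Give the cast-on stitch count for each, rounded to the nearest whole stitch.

right front 28; hood 56; cuff 24; pocket 15.

Rate = 9/4 = 2.25 sts per in.
right front: 12.5 × 2.25 = 28.12 → 28.
hood: 25 × 2.25 = 56.25 → 56.
cuff: 10.5 × 2.25 = 23.62 → 24.
pocket: 6.5 × 2.25 = 14.62 → 15.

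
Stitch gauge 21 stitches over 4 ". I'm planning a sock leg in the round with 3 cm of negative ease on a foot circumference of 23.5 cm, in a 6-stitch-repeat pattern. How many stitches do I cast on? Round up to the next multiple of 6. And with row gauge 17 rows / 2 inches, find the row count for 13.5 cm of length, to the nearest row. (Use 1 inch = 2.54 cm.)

Cast on 48 stitches; work 45 rows.

Finished = 23.5 − 3 = 20.5 cm.
20.5 cm × 1/2.54 = 8.07 inches.
21/4 = 5.25 sts per in; 8.07 × 5.25 = 42.37 sts.
Next multiple of 6 → 48.
13.5 cm = 5.31 inches; × 8.5 = 45.18 → 45 rows.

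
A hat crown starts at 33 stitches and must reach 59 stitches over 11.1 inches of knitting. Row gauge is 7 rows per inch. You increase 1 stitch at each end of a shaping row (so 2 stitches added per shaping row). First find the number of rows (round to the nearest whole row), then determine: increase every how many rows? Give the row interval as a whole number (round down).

Rows = 11.1 × 7 = 77.7 → 78 rows.
Stitches to add: 26 → 13 shaping rows (at 2 st each).
78 / 13 = 6.00 → every 6 rows.

Increase every 6th row.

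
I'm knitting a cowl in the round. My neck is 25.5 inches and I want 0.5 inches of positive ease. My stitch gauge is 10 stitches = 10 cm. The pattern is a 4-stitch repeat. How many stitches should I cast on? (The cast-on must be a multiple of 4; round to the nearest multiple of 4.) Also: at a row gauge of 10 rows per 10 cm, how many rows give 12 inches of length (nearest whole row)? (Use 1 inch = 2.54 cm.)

Cast on 68 stitches; work 30 rows.

Finished = 25.5 + 0.5 = 26 inches.
26 inches × 2.54 = 66.04 cm.
10/10 = 1 sts per cm; 66.04 × 1 = 66.04 sts.
Nearest multiple of 4 → 68.
12 inches = 30.48 cm; × 1 = 30.48 → 30 rows.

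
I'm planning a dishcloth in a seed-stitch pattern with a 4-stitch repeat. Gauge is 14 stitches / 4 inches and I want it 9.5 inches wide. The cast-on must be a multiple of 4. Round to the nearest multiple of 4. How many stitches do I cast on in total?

14 / 4 = 3.5 sts per inch.
9.5 × 3.5 = 33.25 sts.
Nearest multiple of 4: 32.

32 stitches.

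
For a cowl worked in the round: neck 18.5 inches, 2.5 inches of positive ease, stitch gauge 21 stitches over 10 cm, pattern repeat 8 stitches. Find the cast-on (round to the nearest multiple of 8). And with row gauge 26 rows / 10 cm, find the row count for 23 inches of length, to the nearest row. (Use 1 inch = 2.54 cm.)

Cast on 112 stitches; work 152 rows.

Finished = 18.5 + 2.5 = 21 inches.
21 inches × 2.54 = 53.34 cm.
21/10 = 2.1 sts per cm; 53.34 × 2.1 = 112.01 sts.
Nearest multiple of 8 → 112.
23 inches = 58.42 cm; × 2.6 = 151.89 → 152 rows.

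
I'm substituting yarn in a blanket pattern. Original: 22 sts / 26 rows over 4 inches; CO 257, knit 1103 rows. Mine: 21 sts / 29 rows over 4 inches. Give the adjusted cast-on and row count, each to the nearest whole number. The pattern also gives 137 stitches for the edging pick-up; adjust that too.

Stitches: 257 × 21/22 = 245.32 → 245.
Rows: 1103 × 29/26 = 1230.27 → 1230.
edging pick-up: 137 × 21/22 = 130.77 → 131.

Cast on 245 stitches; work 1230 rows; edging pick-up 131 stitches.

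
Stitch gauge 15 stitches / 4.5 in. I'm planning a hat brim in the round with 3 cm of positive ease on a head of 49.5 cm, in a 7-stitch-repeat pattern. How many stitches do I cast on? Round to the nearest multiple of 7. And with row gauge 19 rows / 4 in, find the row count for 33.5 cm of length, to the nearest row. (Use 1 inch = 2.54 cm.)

Finished = 49.5 + 3 = 52.5 cm.
52.5 cm × 1/2.54 = 20.67 inches.
15/4.5 = 3.333 sts per in; 20.67 × 3.333 = 68.90 sts.
Nearest multiple of 7 → 70.
33.5 cm = 13.19 inches; × 4.75 = 62.65 → 63 rows.

Cast on 70 stitches; work 63 rows.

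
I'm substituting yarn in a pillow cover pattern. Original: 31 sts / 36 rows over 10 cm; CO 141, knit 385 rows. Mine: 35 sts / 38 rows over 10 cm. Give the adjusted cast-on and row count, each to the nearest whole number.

Stitches: 141 × 35/31 = 159.19 → 159.
Rows: 385 × 38/36 = 406.39 → 406.

Cast on 159 stitches; work 406 rows.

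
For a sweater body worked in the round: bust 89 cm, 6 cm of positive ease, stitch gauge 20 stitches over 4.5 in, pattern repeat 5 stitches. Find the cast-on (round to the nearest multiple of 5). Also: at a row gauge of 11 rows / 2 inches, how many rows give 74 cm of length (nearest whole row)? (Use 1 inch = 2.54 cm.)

Cast on 165 stitches; work 160 rows.

Finished = 89 + 6 = 95 cm.
95 cm × 1/2.54 = 37.40 inches.
20/4.5 = 4.444 sts per in; 37.40 × 4.444 = 166.23 sts.
Nearest multiple of 5 → 165.
74 cm = 29.13 inches; × 5.5 = 160.24 → 160 rows.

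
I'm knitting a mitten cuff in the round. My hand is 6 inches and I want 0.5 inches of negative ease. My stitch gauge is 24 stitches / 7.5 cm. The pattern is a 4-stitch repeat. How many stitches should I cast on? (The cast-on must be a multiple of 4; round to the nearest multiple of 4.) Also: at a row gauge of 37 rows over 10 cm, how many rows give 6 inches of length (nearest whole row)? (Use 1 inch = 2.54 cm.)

Cast on 44 stitches; work 56 rows.

Finished = 6 − 0.5 = 5.5 inches.
5.5 inches × 2.54 = 13.97 cm.
24/7.5 = 3.2 sts per cm; 13.97 × 3.2 = 44.70 sts.
Nearest multiple of 4 → 44.
6 inches = 15.24 cm; × 3.7 = 56.39 → 56 rows.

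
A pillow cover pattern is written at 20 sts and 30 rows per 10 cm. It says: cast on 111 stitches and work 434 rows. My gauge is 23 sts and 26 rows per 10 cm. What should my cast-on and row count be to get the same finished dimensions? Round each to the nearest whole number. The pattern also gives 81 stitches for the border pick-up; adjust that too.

Stitches: 111 × 23/20 = 127.65 → 128.
Rows: 434 × 26/30 = 376.13 → 376.
border pick-up: 81 × 23/20 = 93.15 → 93.

Cast on 128 stitches; work 376 rows; border pick-up 93 stitches.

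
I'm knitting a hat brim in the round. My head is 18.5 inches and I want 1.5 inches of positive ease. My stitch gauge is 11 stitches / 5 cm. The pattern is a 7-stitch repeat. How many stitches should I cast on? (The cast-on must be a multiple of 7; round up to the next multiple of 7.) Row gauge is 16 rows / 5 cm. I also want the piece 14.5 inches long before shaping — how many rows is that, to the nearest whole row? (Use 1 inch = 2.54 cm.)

Finished = 18.5 + 1.5 = 20 inches.
20 inches × 2.54 = 50.80 cm.
11/5 = 2.2 sts per cm; 50.80 × 2.2 = 111.76 sts.
Next multiple of 7 → 112.
14.5 inches = 36.83 cm; × 3.2 = 117.86 → 118 rows.

Cast on 112 stitches; work 118 rows.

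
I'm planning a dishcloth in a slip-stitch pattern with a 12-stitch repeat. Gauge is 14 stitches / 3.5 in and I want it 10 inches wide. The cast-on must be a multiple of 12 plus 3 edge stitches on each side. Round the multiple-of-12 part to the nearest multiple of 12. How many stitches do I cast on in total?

CO 42 sts.

14 / 3.5 = 4 sts per inch.
10 × 4 = 40.00 sts.
Less 6 edge sts → 34.00 for the repeat.
Nearest multiple of 12: 36.
Add back 6 edge sts → 42.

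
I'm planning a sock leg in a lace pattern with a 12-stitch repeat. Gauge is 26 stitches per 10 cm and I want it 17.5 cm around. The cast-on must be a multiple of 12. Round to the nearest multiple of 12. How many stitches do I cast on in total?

26 / 10 = 2.6 sts per cm.
17.5 × 2.6 = 45.50 sts.
Nearest multiple of 12: 48.

48 stitches.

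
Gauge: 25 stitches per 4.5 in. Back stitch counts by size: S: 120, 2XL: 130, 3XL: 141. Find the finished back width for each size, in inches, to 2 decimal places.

25/4.5 = 5.556 sts per in.
S: 120 / 5.556 = 21.600 → 21.60 in.
2XL: 130 / 5.556 = 23.400 → 23.40 in.
3XL: 141 / 5.556 = 25.380 → 25.38 in.

S 21.60 inches; 2XL 23.40 inches; 3XL 25.38 inches.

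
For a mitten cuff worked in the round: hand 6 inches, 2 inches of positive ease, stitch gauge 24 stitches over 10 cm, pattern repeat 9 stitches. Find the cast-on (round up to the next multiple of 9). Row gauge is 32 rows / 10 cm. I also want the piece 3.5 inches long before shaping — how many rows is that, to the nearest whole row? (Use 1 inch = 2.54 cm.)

Finished = 6 + 2 = 8 inches.
8 inches × 2.54 = 20.32 cm.
24/10 = 2.4 sts per cm; 20.32 × 2.4 = 48.77 sts.
Next multiple of 9 → 54.
3.5 inches = 8.89 cm; × 3.2 = 28.45 → 28 rows.

Cast on 54 stitches; work 28 rows.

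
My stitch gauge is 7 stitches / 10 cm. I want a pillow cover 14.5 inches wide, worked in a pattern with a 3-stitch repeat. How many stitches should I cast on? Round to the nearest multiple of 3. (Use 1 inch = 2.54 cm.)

14.5 in = 14.5 × 2.54 = 36.83 cm.
7 / 10 = 0.7 sts/cm.
36.83 × 0.7 = 25.78 sts.
→ 27.

CO 27 sts.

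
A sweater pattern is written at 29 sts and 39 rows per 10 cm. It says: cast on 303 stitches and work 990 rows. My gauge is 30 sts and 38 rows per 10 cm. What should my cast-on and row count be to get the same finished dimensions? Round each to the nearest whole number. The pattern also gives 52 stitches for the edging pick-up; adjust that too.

Cast on 313 stitches; work 965 rows; edging pick-up 54 stitches.

Stitches: 303 × 30/29 = 313.45 → 313.
Rows: 990 × 38/39 = 964.62 → 965.
edging pick-up: 52 × 30/29 = 53.79 → 54.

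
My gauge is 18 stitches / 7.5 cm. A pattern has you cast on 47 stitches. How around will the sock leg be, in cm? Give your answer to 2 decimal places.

18 stitches / 7.5 cm = 2.4 stitches per cm.
47 / 2.4 = 19.583 cm.

19.58 cm.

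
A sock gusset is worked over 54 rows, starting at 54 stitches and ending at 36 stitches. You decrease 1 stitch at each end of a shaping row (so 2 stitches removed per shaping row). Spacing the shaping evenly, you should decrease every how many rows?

Stitches to remove: |36 − 54| = 18.
Shaping rows needed: 18 / 2 = 9.
54 rows / 9 = every 6 rows.

Decrease every 6th row.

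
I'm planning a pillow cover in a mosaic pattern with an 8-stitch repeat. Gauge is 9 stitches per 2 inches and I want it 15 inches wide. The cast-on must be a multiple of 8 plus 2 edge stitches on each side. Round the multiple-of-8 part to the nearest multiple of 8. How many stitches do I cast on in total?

9 / 2 = 4.5 sts per inch.
15 × 4.5 = 67.50 sts.
Less 4 edge sts → 63.50 for the repeat.
Nearest multiple of 8: 64.
Add back 4 edge sts → 68.

Cast on 68 stitches.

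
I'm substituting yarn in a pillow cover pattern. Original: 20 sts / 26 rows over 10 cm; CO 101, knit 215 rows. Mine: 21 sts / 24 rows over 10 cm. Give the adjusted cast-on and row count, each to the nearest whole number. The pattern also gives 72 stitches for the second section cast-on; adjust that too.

Stitches: 101 × 21/20 = 106.05 → 106.
Rows: 215 × 24/26 = 198.46 → 198.
second section cast-on: 72 × 21/20 = 75.60 → 76.

Cast on 106 stitches; work 198 rows; second section cast-on 76 stitches.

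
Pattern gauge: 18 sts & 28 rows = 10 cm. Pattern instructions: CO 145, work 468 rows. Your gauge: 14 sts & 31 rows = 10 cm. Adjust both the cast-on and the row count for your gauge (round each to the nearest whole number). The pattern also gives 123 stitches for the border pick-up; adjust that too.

Stitches: 145 × 14/18 = 112.78 → 113.
Rows: 468 × 31/28 = 518.14 → 518.
border pick-up: 123 × 14/18 = 95.67 → 96.

Cast on 113 stitches; work 518 rows; border pick-up 96 stitches.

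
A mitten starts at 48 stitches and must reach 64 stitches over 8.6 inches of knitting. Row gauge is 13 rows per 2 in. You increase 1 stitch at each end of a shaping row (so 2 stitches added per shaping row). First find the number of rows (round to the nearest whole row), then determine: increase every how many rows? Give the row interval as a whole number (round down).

Increase every 7th row.

Rows = 8.6 × 6.5 = 55.9 → 56 rows.
Stitches to add: 16 → 8 shaping rows (at 2 st each).
56 / 8 = 7.00 → every 7 rows.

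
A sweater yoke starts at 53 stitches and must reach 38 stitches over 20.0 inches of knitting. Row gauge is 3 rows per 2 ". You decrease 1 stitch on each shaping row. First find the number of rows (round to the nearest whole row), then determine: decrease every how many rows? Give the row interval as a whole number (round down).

Rows = 20.0 × 1.5 = 30.0 → 30 rows.
Stitches to remove: 15 → 15 shaping rows (at 1 st each).
30 / 15 = 2.00 → every 2 rows.

Decrease every 2nd row.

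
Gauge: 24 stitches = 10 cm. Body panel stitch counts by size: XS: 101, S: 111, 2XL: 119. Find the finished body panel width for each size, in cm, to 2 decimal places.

24/10 = 2.4 sts per cm.
XS: 101 / 2.4 = 42.083 → 42.08 cm.
S: 111 / 2.4 = 46.250 → 46.25 cm.
2XL: 119 / 2.4 = 49.583 → 49.58 cm.

XS 42.08 cm; S 46.25 cm; 2XL 49.58 cm.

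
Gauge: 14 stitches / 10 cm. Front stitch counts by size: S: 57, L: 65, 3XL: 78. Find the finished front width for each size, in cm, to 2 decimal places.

S 40.71 cm; L 46.43 cm; 3XL 55.71 cm.

14/10 = 1.4 sts per cm.
S: 57 / 1.4 = 40.714 → 40.71 cm.
L: 65 / 1.4 = 46.429 → 46.43 cm.
3XL: 78 / 1.4 = 55.714 → 55.71 cm.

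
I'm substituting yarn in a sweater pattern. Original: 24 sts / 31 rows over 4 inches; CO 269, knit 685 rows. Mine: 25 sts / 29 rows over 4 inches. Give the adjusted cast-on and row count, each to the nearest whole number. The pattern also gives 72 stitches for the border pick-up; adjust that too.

Cast on 280 stitches; work 641 rows; border pick-up 75 stitches.

Stitches: 269 × 25/24 = 280.21 → 280.
Rows: 685 × 29/31 = 640.81 → 641.
border pick-up: 72 × 25/24 = 75.00 → 75.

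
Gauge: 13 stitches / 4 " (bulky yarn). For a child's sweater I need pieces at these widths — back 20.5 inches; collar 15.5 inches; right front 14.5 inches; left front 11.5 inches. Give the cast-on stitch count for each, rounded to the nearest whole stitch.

Rate = 13/4 = 3.25 sts per in.
back: 20.5 × 3.25 = 66.62 → 67.
collar: 15.5 × 3.25 = 50.38 → 50.
right front: 14.5 × 3.25 = 47.12 → 47.
left front: 11.5 × 3.25 = 37.38 → 37.

back 67; collar 50; right front 47; left front 37.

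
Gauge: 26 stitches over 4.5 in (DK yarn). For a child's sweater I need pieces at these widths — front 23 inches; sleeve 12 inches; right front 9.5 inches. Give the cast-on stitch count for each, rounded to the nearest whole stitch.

front 133; sleeve 69; right front 55.

Rate = 26/4.5 = 5.778 sts per in.
front: 23 × 5.778 = 132.89 → 133.
sleeve: 12 × 5.778 = 69.33 → 69.
right front: 9.5 × 5.778 = 54.89 → 55.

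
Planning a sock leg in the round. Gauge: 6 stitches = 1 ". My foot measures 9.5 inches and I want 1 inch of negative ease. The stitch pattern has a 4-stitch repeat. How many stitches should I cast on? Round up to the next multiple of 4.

Finished = 9.5 − 1 = 8.5 inches.
6 / 1 = 6 sts/in.
8.5 × 6 = 51.00 sts.
Next multiple of 4: 52.

Cast on 52 stitches.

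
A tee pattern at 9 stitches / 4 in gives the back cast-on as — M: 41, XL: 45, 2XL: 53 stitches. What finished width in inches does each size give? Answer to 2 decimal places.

M 18.22 inches; XL 20.00 inches; 2XL 23.56 inches.

9/4 = 2.25 sts per in.
M: 41 / 2.25 = 18.222 → 18.22 in.
XL: 45 / 2.25 = 20.000 → 20.00 in.
2XL: 53 / 2.25 = 23.556 → 23.56 in.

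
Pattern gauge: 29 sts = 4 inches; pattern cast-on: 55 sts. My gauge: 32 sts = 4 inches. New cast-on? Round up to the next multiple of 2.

62 stitches.

Scale factor = 32 / 29 = 1.103.
55 × 32 / 29 = 60.69 sts.
→ 62 sts.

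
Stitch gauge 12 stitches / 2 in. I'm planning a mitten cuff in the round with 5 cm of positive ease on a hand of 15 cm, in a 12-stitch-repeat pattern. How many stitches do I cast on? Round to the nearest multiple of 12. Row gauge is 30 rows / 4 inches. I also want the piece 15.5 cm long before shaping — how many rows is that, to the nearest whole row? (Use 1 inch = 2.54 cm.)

Cast on 48 stitches; work 46 rows.

Finished = 15 + 5 = 20 cm.
20 cm × 1/2.54 = 7.87 inches.
12/2 = 6 sts per in; 7.87 × 6 = 47.24 sts.
Nearest multiple of 12 → 48.
15.5 cm = 6.10 inches; × 7.5 = 45.77 → 46 rows.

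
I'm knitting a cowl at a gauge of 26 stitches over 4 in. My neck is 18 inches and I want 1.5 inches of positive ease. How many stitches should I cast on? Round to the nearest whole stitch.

Cast on 127 stitches.

Finished = 18 + 1.5 = 19.5 in.
26 / 4 = 6.5 sts per inch.
19.50 × 6.5 = 126.75 sts.
→ 127 sts.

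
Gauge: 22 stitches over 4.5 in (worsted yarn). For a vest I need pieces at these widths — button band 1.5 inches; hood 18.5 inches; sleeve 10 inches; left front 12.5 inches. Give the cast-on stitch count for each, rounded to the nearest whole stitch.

Rate = 22/4.5 = 4.889 sts per in.
button band: 1.5 × 4.889 = 7.33 → 7.
hood: 18.5 × 4.889 = 90.44 → 90.
sleeve: 10 × 4.889 = 48.89 → 49.
left front: 12.5 × 4.889 = 61.11 → 61.

button band 7; hood 90; sleeve 49; left front 61.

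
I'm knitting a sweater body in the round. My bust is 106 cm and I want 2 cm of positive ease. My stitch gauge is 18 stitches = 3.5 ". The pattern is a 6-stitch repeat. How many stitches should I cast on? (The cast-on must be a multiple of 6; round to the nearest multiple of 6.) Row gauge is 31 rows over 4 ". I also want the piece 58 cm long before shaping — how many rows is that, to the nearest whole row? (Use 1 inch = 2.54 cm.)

Cast on 216 stitches; work 177 rows.

Finished = 106 + 2 = 108 cm.
108 cm × 1/2.54 = 42.52 inches.
18/3.5 = 5.143 sts per in; 42.52 × 5.143 = 218.67 sts.
Nearest multiple of 6 → 216.
58 cm = 22.83 inches; × 7.75 = 176.97 → 177 rows.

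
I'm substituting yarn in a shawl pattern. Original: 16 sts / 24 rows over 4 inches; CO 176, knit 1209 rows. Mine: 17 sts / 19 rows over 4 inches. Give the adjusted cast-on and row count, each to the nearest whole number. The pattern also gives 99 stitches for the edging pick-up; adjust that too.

Stitches: 176 × 17/16 = 187.00 → 187.
Rows: 1209 × 19/24 = 957.12 → 957.
edging pick-up: 99 × 17/16 = 105.19 → 105.

Cast on 187 stitches; work 957 rows; edging pick-up 105 stitches.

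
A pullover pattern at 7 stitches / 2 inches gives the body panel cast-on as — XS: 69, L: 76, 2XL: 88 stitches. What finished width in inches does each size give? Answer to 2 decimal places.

XS 19.71 inches; L 21.71 inches; 2XL 25.14 inches.

7/2 = 3.5 sts per in.
XS: 69 / 3.5 = 19.714 → 19.71 in.
L: 76 / 3.5 = 21.714 → 21.71 in.
2XL: 88 / 3.5 = 25.143 → 25.14 in.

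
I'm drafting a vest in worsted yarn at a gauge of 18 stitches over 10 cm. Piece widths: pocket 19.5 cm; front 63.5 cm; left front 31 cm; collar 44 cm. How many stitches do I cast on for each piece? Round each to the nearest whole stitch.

pocket 35; front 114; left front 56; collar 79.

Rate = 18/10 = 1.8 sts per cm.
pocket: 19.5 × 1.8 = 35.10 → 35.
front: 63.5 × 1.8 = 114.30 → 114.
left front: 31 × 1.8 = 55.80 → 56.
collar: 44 × 1.8 = 79.20 → 79.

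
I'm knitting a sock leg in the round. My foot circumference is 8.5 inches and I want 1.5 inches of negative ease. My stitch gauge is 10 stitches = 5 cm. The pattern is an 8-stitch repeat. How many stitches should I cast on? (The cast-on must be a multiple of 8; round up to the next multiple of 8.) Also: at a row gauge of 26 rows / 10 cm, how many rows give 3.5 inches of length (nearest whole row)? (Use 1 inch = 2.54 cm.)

Cast on 40 stitches; work 23 rows.

Finished = 8.5 − 1.5 = 7 inches.
7 inches × 2.54 = 17.78 cm.
10/5 = 2 sts per cm; 17.78 × 2 = 35.56 sts.
Next multiple of 8 → 40.
3.5 inches = 8.89 cm; × 2.6 = 23.11 → 23 rows.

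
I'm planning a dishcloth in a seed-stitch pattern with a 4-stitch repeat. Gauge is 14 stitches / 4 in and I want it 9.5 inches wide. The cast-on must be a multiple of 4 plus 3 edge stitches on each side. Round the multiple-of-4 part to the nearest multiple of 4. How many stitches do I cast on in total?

14 / 4 = 3.5 sts per inch.
9.5 × 3.5 = 33.25 sts.
Less 6 edge sts → 27.25 for the repeat.
Nearest multiple of 4: 28.
Add back 6 edge sts → 34.

CO 34 sts.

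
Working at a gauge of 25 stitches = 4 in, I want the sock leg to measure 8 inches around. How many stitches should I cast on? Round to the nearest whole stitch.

25 stitches / 4 in = 6.25 stitches per inch.
8 × 6.25 = 50.00 stitches.

50 stitches.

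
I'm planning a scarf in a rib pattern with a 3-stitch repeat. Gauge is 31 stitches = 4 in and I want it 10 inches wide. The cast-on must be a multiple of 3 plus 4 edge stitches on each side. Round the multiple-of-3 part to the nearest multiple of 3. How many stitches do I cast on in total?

77 stitches.

31 / 4 = 7.75 sts per inch.
10 × 7.75 = 77.50 sts.
Less 8 edge sts → 69.50 for the repeat.
Nearest multiple of 3: 69.
Add back 8 edge sts → 77.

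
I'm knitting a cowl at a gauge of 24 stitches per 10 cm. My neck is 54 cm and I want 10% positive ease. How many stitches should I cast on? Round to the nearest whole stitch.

Finished = 54 × 1.10 = 59.40 cm.
24 / 10 = 2.4 sts per cm.
59.40 × 2.4 = 142.56 sts.
→ 143 sts.

Cast on 143 stitches.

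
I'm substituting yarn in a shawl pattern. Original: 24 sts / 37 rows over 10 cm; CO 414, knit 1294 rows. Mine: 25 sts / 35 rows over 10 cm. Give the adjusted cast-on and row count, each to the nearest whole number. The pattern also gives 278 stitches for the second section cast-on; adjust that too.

Cast on 431 stitches; work 1224 rows; second section cast-on 290 stitches.

Stitches: 414 × 25/24 = 431.25 → 431.
Rows: 1294 × 35/37 = 1224.05 → 1224.
second section cast-on: 278 × 25/24 = 289.58 → 290.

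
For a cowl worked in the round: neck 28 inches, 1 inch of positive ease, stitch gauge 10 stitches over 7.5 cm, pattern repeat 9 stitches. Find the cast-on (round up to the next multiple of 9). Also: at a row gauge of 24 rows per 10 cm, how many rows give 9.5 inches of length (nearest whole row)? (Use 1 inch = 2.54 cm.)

Cast on 99 stitches; work 58 rows.

Finished = 28 + 1 = 29 inches.
29 inches × 2.54 = 73.66 cm.
10/7.5 = 1.333 sts per cm; 73.66 × 1.333 = 98.21 sts.
Next multiple of 9 → 99.
9.5 inches = 24.13 cm; × 2.4 = 57.91 → 58 rows.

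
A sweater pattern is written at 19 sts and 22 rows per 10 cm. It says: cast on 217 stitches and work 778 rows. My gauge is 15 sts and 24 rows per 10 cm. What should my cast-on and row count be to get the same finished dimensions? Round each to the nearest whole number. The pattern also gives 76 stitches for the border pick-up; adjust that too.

Cast on 171 stitches; work 849 rows; border pick-up 60 stitches.

Stitches: 217 × 15/19 = 171.32 → 171.
Rows: 778 × 24/22 = 848.73 → 849.
border pick-up: 76 × 15/19 = 60.00 → 60.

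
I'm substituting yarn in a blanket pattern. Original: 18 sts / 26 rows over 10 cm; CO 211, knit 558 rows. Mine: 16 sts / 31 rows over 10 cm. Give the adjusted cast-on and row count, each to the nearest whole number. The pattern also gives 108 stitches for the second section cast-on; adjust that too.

Stitches: 211 × 16/18 = 187.56 → 188.
Rows: 558 × 31/26 = 665.31 → 665.
second section cast-on: 108 × 16/18 = 96.00 → 96.

Cast on 188 stitches; work 665 rows; second section cast-on 96 stitches.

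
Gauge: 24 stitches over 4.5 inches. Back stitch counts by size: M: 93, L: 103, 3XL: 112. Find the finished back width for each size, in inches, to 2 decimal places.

24/4.5 = 5.333 sts per in.
M: 93 / 5.333 = 17.438 → 17.44 in.
L: 103 / 5.333 = 19.312 → 19.31 in.
3XL: 112 / 5.333 = 21.000 → 21.00 in.

M 17.44 inches; L 19.31 inches; 3XL 21.00 inches.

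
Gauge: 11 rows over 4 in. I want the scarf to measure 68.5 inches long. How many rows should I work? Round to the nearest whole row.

Work 188 rows.

11 rows / 4 in = 2.75 rows per inch.
68.5 × 2.75 = 188.38 rows.
Round to nearest → 188.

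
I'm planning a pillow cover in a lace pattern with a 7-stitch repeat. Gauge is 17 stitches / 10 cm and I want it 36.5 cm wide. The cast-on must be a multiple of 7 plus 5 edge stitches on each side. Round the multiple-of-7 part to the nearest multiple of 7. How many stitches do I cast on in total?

17 / 10 = 1.7 sts per cm.
36.5 × 1.7 = 62.05 sts.
Less 10 edge sts → 52.05 for the repeat.
Nearest multiple of 7: 49.
Add back 10 edge sts → 59.

Cast on 59 stitches.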